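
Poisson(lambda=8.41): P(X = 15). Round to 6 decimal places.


P = e^(-lam) * lam^k / k!
e^(-8.41) ≈ 0.0002226299
lam^k = 8.41^15 ≈ 74462898441675.122902
k! = 15! = 1307674368000
P = 0.0002226299 * 74462898441675.122902 / 1307674368000 ≈ 0.012677

0.012677


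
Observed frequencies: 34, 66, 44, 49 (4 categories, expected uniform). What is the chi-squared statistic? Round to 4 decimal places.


chi2 = sum((O-E)^2/E), E = total/4
total = 193, E = 193/4 = 48.25
(34 - 48.25)^2 / 48.25 = 203.0625 / 48.25 = 3249/772 ≈ 4.208549
(66 - 48.25)^2 / 48.25 = 315.0625 / 48.25 = 5041/772 ≈ 6.529793
(44 - 48.25)^2 / 48.25 = 18.0625 / 48.25 = 289/772 ≈ 0.374352
(49 - 48.25)^2 / 48.25 = 0.5625 / 48.25 = 9/772 ≈ 0.011658
chi2 = 2147/193 ≈ 11.124352

11.1244


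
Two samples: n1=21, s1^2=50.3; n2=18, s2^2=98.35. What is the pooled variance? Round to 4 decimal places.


sp^2 = ((n1-1)*s1^2 + (n2-1)*s2^2)/(n1+n2-2)
(n1-1)*s1^2 = 20 * 50.3 = 1006
(n2-1)*s2^2 = 17 * 98.35 = 1671.95
numerator = 1006 + 1671.95 = 2677.95
n1+n2-2 = 37
sp^2 = 2677.95 / 37 = 53559/740 ≈ 72.377027

72.3770


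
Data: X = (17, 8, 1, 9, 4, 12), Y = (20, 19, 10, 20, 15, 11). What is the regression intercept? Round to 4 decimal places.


a = ybar - b*xbar, where b = sum((xi-xbar)(yi-ybar)) / sum((xi-xbar)^2)
n = 6, xbar = 51/6 = 8.5, ybar = 95/6 ≈ 15.833333
Sxy = sum((xi-xbar)(yi-ybar)) = 66.5
Sxx = sum((xi-xbar)^2) = 161.5
b = Sxy / Sxx = 7/17 ≈ 0.411765
a = 15.833333 - 0.411765 * 8.5 = 37/3 ≈ 12.333333

12.3333


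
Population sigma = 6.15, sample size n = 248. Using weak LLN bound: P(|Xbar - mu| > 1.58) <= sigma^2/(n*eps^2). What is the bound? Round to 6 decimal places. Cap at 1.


bound = min(1, sigma^2/(n*eps^2))
sigma^2 = 6.15^2 = 37.8225
n*eps^2 = 248 * 1.58^2 = 248 * 2.4964 = 619.1072
sigma^2/(n*eps^2) = 37.8225 / 619.1072 ≈ 0.06109200

0.061092


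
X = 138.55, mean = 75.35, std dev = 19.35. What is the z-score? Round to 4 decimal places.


z = (X - mu) / sigma
X - mu = 138.55 - 75.35 = 63.2
z = 63.2 / 19.35 = 1264/387 ≈ 3.266150

3.2661


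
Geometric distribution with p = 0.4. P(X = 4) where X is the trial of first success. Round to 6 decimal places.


P = (1-p)^(k-1) * p
(1-p)^(k-1) = 0.6^3 = 0.216
P = 0.216 * 0.4 = 0.0864

0.086400


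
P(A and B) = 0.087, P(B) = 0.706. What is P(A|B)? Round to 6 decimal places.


P(A|B) = P(A and B) / P(B) = 0.087 / 0.706 = 87/706 ≈ 0.12322946

0.123229


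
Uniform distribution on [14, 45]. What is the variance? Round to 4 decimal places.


Var = (b-a)^2 / 12
(b-a)^2 = (45 - 14)^2 = 961
Var = 961/12 ≈ 80.083333

80.0833


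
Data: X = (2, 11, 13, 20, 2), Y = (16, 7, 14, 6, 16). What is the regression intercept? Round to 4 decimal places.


a = ybar - b*xbar, where b = sum((xi-xbar)(yi-ybar)) / sum((xi-xbar)^2)
n = 5, xbar = 48/5 = 9.6, ybar = 59/5 = 11.8
Sxy = sum((xi-xbar)(yi-ybar)) = -123.4
Sxx = sum((xi-xbar)^2) = 237.2
b = Sxy / Sxx = -617/1186 ≈ -0.520236
a = 11.8 - (-0.520236) * 9.6 = 9959/593 ≈ 16.794266

16.7943


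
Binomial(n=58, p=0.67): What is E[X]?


E[X] = n*p = 58 * 0.67 = 38.86

38.86


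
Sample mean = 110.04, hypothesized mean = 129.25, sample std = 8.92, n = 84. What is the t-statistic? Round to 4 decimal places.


t = (xbar - mu0) / (s/sqrt(n))
xbar - mu0 = 110.04 - 129.25 = -19.21
sqrt(84) ≈ 9.16515139
s/sqrt(n) = 8.92 / 9.16515139 ≈ 0.97325179
t = -19.21 / 0.97325179 ≈ -19.737955

-19.7380


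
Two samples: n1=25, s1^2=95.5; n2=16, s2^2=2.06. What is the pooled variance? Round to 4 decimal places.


sp^2 = ((n1-1)*s1^2 + (n2-1)*s2^2)/(n1+n2-2)
(n1-1)*s1^2 = 24 * 95.5 = 2292
(n2-1)*s2^2 = 15 * 2.06 = 30.9
numerator = 2292 + 30.9 = 2322.9
n1+n2-2 = 39
sp^2 = 2322.9 / 39 = 7743/130 ≈ 59.561538

59.5615


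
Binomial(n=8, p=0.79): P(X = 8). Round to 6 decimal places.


P = C(n,k) * p^k * (1-p)^(n-k)
C(8,8) = 1
p^k = 0.79^8 ≈ 0.1517109
(1-p)^(n-k) = 0.21^0 = 1
P = 1 * 0.1517109 * 1 ≈ 0.151711

0.151711


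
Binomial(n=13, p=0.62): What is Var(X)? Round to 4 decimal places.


Var = n*p*(1-p) = 13 * 0.62 * 0.38 = 3.0628

3.0628


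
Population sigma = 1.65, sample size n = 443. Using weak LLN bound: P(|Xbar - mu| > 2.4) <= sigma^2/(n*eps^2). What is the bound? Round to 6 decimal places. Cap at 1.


bound = min(1, sigma^2/(n*eps^2))
sigma^2 = 1.65^2 = 2.7225
n*eps^2 = 443 * 2.4^2 = 443 * 5.76 = 2551.68
sigma^2/(n*eps^2) = 2.7225 / 2551.68 ≈ 0.00106694

0.001067


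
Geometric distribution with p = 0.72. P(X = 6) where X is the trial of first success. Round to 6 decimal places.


P = (1-p)^(k-1) * p
(1-p)^(k-1) = 0.28^5 ≈ 0.001721037
P = 0.001721037 * 0.72 ≈ 0.001239146

0.001239


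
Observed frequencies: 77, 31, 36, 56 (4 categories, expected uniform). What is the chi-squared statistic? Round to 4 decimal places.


chi2 = sum((O-E)^2/E), E = total/4
total = 200, E = 200/4 = 50
(77 - 50)^2 / 50 = 729 / 50 = 14.58
(31 - 50)^2 / 50 = 361 / 50 = 7.22
(36 - 50)^2 / 50 = 196 / 50 = 3.92
(56 - 50)^2 / 50 = 36 / 50 = 0.72
chi2 = 26.44

26.4400


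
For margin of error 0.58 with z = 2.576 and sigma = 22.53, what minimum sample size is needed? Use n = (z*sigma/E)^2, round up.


z*sigma/E = 2.576 * 22.53 / 0.58 = 362733/3625 ≈ 100.064276
(z*sigma/E)^2 ≈ 10012.859304
round up: n = 10013

10013


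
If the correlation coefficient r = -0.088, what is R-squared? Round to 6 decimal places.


R^2 = r^2 = (-0.088)^2 = 0.007744

0.007744


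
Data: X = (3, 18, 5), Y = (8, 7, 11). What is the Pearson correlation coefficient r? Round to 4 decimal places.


r = sum((xi-xbar)(yi-ybar)) / sqrt(sum((xi-xbar)^2) * sum((yi-ybar)^2))
n = 3, xbar = 26/3 ≈ 8.666667, ybar = 26/3 ≈ 8.666667
Sxy = sum((xi-xbar)(yi-ybar)) = -61/3 ≈ -20.333333
Sxx = sum((xi-xbar)^2) = 398/3 ≈ 132.666667
Syy = sum((yi-ybar)^2) = 26/3 ≈ 8.666667
sqrt(Sxx*Syy) ≈ 33.908373
r = Sxy / sqrt(Sxx*Syy) = -20.333333 / 33.908373 ≈ -0.599655

-0.5997


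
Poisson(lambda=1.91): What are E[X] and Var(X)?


E[X] = Var(X) = lambda = 1.91

1.91, 1.91


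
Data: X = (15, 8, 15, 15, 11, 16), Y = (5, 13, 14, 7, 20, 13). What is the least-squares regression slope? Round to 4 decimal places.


b = sum((xi-xbar)(yi-ybar)) / sum((xi-xbar)^2)
n = 6, xbar = 80/6 = 40/3 ≈ 13.333333, ybar = 72/6 = 12
Sxy = sum((xi-xbar)(yi-ybar)) = -38
Sxx = sum((xi-xbar)^2) = 148/3 ≈ 49.333333
b = Sxy / Sxx = -57/74 ≈ -0.770270

-0.7703


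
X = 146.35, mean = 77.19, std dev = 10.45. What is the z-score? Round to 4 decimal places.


z = (X - mu) / sigma
X - mu = 146.35 - 77.19 = 69.16
z = 69.16 / 10.45 = 364/55 ≈ 6.618182

6.6182


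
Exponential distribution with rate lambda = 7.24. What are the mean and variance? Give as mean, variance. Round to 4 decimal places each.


mean = 1/lam, var = 1/lam^2
mean = 1 / 7.24 = 25/181 ≈ 0.138122
lam^2 = 7.24^2 = 52.4176
var = 1 / 52.4176 ≈ 0.019078

0.1381, 0.0191


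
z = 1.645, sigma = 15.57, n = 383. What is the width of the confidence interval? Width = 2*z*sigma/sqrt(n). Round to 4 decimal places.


width = 2*z*sigma/sqrt(n)
2*z*sigma = 2 * 1.645 * 15.57 = 51.2253
sqrt(383) ≈ 19.570386
width = 51.2253 / 19.570386 ≈ 2.617491

2.6175


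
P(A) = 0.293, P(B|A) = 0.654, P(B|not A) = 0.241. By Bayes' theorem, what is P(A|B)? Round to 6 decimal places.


P(A|B) = P(B|A)*P(A) / P(B), P(B) = P(B|A)*P(A) + P(B|not A)*P(not A)
P(B|A)*P(A) = 0.654 * 0.293 = 0.191622
P(B|not A)*P(not A) = 0.241 * 0.707 = 0.170387
P(B) = 0.191622 + 0.170387 = 0.362009
P(A|B) = 0.191622 / 0.362009 ≈ 0.52932938

0.529329


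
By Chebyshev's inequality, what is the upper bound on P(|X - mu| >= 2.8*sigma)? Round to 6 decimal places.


P <= 1/k^2
k^2 = 2.8^2 = 7.84
1/k^2 = 1 / 7.84 = 25/196 ≈ 0.12755102

0.127551


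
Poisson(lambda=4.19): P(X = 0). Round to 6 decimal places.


P = e^(-lam) * lam^k / k!
e^(-4.19) ≈ 0.01514628
lam^k = 4.19^0 = 1
k! = 0! = 1
P = 0.01514628 * 1 / 1 ≈ 0.015146

0.015146


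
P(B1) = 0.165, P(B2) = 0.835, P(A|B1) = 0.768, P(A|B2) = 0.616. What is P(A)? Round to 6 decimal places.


P(A) = P(A|B1)*P(B1) + P(A|B2)*P(B2)
P(A|B1)*P(B1) = 0.768 * 0.165 = 0.12672
P(A|B2)*P(B2) = 0.616 * 0.835 = 0.51436
P(A) = 0.12672 + 0.51436 = 0.64108

0.641080


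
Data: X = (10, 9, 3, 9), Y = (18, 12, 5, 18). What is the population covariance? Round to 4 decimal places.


Cov = (1/n)*sum((xi-xbar)(yi-ybar))
n = 4, xbar = 31/4 = 7.75, ybar = 53/4 = 13.25
sum((xi-xbar)(yi-ybar)) = 54.25
Cov = 54.25 / 4 = 13.5625

13.5625


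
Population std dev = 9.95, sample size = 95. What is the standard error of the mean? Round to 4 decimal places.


SE = sigma / sqrt(n)
sqrt(95) ≈ 9.746794
SE = 9.95 / 9.746794 ≈ 1.020848

1.0208


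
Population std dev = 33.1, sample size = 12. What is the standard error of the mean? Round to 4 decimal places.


SE = sigma / sqrt(n)
sqrt(12) ≈ 3.464102
SE = 33.1 / 3.464102 ≈ 9.555147

9.5551


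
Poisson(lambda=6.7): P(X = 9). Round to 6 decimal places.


P = e^(-lam) * lam^k / k!
e^(-6.7) ≈ 0.001230912
lam^k = 6.7^9 ≈ 27206534.396295
k! = 9! = 362880
P = 0.001230912 * 27206534.396295 / 362880 ≈ 0.092286

0.092286


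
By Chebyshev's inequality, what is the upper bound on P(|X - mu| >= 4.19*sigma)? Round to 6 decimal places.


P <= 1/k^2
k^2 = 4.19^2 = 17.5561
1/k^2 = 1 / 17.5561 ≈ 0.05696026

0.056960


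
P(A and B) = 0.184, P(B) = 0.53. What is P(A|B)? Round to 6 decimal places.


P(A|B) = P(A and B) / P(B) = 0.184 / 0.53 = 92/265 ≈ 0.34716981

0.347170


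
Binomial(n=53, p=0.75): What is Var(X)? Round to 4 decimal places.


Var = n*p*(1-p) = 53 * 0.75 * 0.25 = 9.9375

9.9375


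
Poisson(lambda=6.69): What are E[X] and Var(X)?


E[X] = Var(X) = lambda = 6.69

6.69, 6.69


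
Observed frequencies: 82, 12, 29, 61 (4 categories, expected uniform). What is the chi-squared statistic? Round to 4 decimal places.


chi2 = sum((O-E)^2/E), E = total/4
total = 184, E = 184/4 = 46
(82 - 46)^2 / 46 = 1296 / 46 = 648/23 ≈ 28.173913
(12 - 46)^2 / 46 = 1156 / 46 = 578/23 ≈ 25.130435
(29 - 46)^2 / 46 = 289 / 46 = 289/46 ≈ 6.282609
(61 - 46)^2 / 46 = 225 / 46 = 225/46 ≈ 4.891304
chi2 = 1483/23 ≈ 64.478261

64.4783


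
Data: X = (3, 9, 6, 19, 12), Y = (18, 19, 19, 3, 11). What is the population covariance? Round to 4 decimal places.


Cov = (1/n)*sum((xi-xbar)(yi-ybar))
n = 5, xbar = 49/5 = 9.8, ybar = 70/5 = 14
sum((xi-xbar)(yi-ybar)) = -158
Cov = -158 / 5 = -31.6

-31.6000


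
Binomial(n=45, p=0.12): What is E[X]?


E[X] = n*p = 45 * 0.12 = 5.4

5.4


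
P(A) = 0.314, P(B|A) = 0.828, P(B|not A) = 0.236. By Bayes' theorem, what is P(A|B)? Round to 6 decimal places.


P(A|B) = P(B|A)*P(A) / P(B), P(B) = P(B|A)*P(A) + P(B|not A)*P(not A)
P(B|A)*P(A) = 0.828 * 0.314 = 0.259992
P(B|not A)*P(not A) = 0.236 * 0.686 = 0.161896
P(B) = 0.259992 + 0.161896 = 0.421888
P(A|B) = 0.259992 / 0.421888 ≈ 0.61625834

0.616258


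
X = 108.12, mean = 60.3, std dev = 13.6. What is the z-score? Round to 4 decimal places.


z = (X - mu) / sigma
X - mu = 108.12 - 60.3 = 47.82
z = 47.82 / 13.6 = 2391/680 ≈ 3.516176

3.5162


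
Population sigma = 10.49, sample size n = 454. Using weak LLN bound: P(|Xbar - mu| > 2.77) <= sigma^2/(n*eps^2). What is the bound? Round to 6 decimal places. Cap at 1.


bound = min(1, sigma^2/(n*eps^2))
sigma^2 = 10.49^2 = 110.0401
n*eps^2 = 454 * 2.77^2 = 454 * 7.6729 = 3483.4966
sigma^2/(n*eps^2) = 110.0401 / 3483.4966 ≈ 0.03158898

0.031589


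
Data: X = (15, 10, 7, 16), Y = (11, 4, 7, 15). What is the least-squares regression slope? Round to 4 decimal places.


b = sum((xi-xbar)(yi-ybar)) / sum((xi-xbar)^2)
n = 4, xbar = 48/4 = 12, ybar = 37/4 = 9.25
Sxy = sum((xi-xbar)(yi-ybar)) = 50
Sxx = sum((xi-xbar)^2) = 54
b = Sxy / Sxx = 25/27 ≈ 0.925926

0.9259


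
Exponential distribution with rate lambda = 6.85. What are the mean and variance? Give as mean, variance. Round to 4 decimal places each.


mean = 1/lam, var = 1/lam^2
mean = 1 / 6.85 = 20/137 ≈ 0.145985
lam^2 = 6.85^2 = 46.9225
var = 1 / 46.9225 ≈ 0.021312

0.1460, 0.0213


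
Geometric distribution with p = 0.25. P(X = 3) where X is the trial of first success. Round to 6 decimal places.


P = (1-p)^(k-1) * p
(1-p)^(k-1) = 0.75^2 = 0.5625
P = 0.5625 * 0.25 = 0.140625

0.140625


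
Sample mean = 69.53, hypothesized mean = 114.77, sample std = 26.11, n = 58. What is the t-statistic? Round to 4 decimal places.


t = (xbar - mu0) / (s/sqrt(n))
xbar - mu0 = 69.53 - 114.77 = -45.24
sqrt(58) ≈ 7.61577311
s/sqrt(n) = 26.11 / 7.61577311 ≈ 3.42841096
t = -45.24 / 3.42841096 ≈ -13.195618

-13.1956


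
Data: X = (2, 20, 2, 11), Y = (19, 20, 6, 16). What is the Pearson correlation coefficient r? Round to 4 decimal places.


r = sum((xi-xbar)(yi-ybar)) / sqrt(sum((xi-xbar)^2) * sum((yi-ybar)^2))
n = 4, xbar = 35/4 = 8.75, ybar = 61/4 = 15.25
Sxy = sum((xi-xbar)(yi-ybar)) = 92.25
Sxx = sum((xi-xbar)^2) = 222.75
Syy = sum((yi-ybar)^2) = 122.75
sqrt(Sxx*Syy) ≈ 165.355866
r = Sxy / sqrt(Sxx*Syy) = 92.25 / 165.355866 ≈ 0.557888

0.5579


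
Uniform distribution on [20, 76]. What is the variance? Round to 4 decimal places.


Var = (b-a)^2 / 12
(b-a)^2 = (76 - 20)^2 = 3136
Var = 3136/12 ≈ 261.333333

261.3333


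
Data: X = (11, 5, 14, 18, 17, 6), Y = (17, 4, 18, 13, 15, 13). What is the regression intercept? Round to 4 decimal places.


a = ybar - b*xbar, where b = sum((xi-xbar)(yi-ybar)) / sum((xi-xbar)^2)
n = 6, xbar = 71/6 ≈ 11.833333, ybar = 80/6 = 40/3 ≈ 13.333333
Sxy = sum((xi-xbar)(yi-ybar)) = 238/3 ≈ 79.333333
Sxx = sum((xi-xbar)^2) = 905/6 ≈ 150.833333
b = Sxy / Sxx = 476/905 ≈ 0.525967
a = 13.333333 - 0.525967 * 11.833333 = 6434/905 ≈ 7.109392

7.1094


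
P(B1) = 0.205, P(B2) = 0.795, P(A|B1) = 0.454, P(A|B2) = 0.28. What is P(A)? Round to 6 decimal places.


P(A) = P(A|B1)*P(B1) + P(A|B2)*P(B2)
P(A|B1)*P(B1) = 0.454 * 0.205 = 0.09307
P(A|B2)*P(B2) = 0.28 * 0.795 = 0.2226
P(A) = 0.09307 + 0.2226 = 0.31567

0.315670


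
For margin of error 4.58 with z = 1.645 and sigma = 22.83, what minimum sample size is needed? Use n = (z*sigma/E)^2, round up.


z*sigma/E = 1.645 * 22.83 / 4.58 ≈ 8.199858
(z*sigma/E)^2 ≈ 67.237673
round up: n = 68

68


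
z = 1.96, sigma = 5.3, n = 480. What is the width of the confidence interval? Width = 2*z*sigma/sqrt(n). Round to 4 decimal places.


width = 2*z*sigma/sqrt(n)
2*z*sigma = 2 * 1.96 * 5.3 = 20.776
sqrt(480) ≈ 21.908902
width = 20.776 / 21.908902 ≈ 0.948290

0.9483


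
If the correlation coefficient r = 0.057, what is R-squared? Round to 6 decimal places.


R^2 = r^2 = (0.057)^2 = 0.003249

0.003249


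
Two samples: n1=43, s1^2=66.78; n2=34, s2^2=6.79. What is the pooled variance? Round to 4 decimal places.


sp^2 = ((n1-1)*s1^2 + (n2-1)*s2^2)/(n1+n2-2)
(n1-1)*s1^2 = 42 * 66.78 = 2804.76
(n2-1)*s2^2 = 33 * 6.79 = 224.07
numerator = 2804.76 + 224.07 = 3028.83
n1+n2-2 = 75
sp^2 = 3028.83 / 75 = 40.3844

40.3844


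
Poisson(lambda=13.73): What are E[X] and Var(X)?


E[X] = Var(X) = lambda = 13.73

13.73, 13.73


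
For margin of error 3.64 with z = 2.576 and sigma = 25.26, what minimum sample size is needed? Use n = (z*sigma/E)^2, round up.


z*sigma/E = 2.576 * 25.26 / 3.64 = 29049/1625 ≈ 17.876308
(z*sigma/E)^2 ≈ 319.562377
round up: n = 320

320


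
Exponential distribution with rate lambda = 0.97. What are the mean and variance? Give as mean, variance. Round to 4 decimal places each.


mean = 1/lam, var = 1/lam^2
mean = 1 / 0.97 = 100/97 ≈ 1.030928
lam^2 = 0.97^2 = 0.9409
var = 1 / 0.9409 = 10000/9409 ≈ 1.062812

1.0309, 1.0628


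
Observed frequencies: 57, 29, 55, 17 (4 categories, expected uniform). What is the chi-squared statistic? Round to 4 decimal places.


chi2 = sum((O-E)^2/E), E = total/4
total = 158, E = 158/4 = 39.5
(57 - 39.5)^2 / 39.5 = 306.25 / 39.5 = 1225/158 ≈ 7.753165
(29 - 39.5)^2 / 39.5 = 110.25 / 39.5 = 441/158 ≈ 2.791139
(55 - 39.5)^2 / 39.5 = 240.25 / 39.5 = 961/158 ≈ 6.082278
(17 - 39.5)^2 / 39.5 = 506.25 / 39.5 = 2025/158 ≈ 12.816456
chi2 = 2326/79 ≈ 29.443038

29.4430


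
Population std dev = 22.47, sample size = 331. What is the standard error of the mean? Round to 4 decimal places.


SE = sigma / sqrt(n)
sqrt(331) ≈ 18.193405
SE = 22.47 / 18.193405 ≈ 1.235063

1.2351


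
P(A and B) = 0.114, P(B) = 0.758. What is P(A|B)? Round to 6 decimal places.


P(A|B) = P(A and B) / P(B) = 0.114 / 0.758 = 57/379 ≈ 0.15039578

0.150396


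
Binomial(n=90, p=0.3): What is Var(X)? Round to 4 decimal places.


Var = n*p*(1-p) = 90 * 0.3 * 0.7 = 18.9

18.9000


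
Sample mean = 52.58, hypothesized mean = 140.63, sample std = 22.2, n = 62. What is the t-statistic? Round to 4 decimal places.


t = (xbar - mu0) / (s/sqrt(n))
xbar - mu0 = 52.58 - 140.63 = -88.05
sqrt(62) ≈ 7.87400787
s/sqrt(n) = 22.2 / 7.87400787 ≈ 2.81940282
t = -88.05 / 2.81940282 ≈ -31.230018

-31.2300


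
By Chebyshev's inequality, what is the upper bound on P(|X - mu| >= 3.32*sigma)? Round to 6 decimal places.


P <= 1/k^2
k^2 = 3.32^2 = 11.0224
1/k^2 = 1 / 11.0224 = 625/6889 ≈ 0.09072434

0.090724


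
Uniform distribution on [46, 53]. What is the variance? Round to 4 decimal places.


Var = (b-a)^2 / 12
(b-a)^2 = (53 - 46)^2 = 49
Var = 49/12 ≈ 4.083333

4.0833


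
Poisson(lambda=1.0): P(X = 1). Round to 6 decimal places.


P = e^(-lam) * lam^k / k!
e^(-1.0) ≈ 0.3678794
lam^k = 1.0^1 = 1
k! = 1! = 1
P = 0.3678794 * 1 / 1 ≈ 0.367879

0.367879


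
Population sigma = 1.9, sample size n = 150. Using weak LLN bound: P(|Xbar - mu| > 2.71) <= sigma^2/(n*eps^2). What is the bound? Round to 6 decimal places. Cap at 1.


bound = min(1, sigma^2/(n*eps^2))
sigma^2 = 1.9^2 = 3.61
n*eps^2 = 150 * 2.71^2 = 150 * 7.3441 = 1101.615
sigma^2/(n*eps^2) = 3.61 / 1101.615 ≈ 0.00327701

0.003277


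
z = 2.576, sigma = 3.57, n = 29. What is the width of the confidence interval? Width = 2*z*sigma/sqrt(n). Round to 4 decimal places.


width = 2*z*sigma/sqrt(n)
2*z*sigma = 2 * 2.576 * 3.57 = 18.39264
sqrt(29) ≈ 5.385165
width = 18.39264 / 5.385165 ≈ 3.415428

3.4154


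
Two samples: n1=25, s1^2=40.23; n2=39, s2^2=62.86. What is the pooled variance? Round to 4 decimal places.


sp^2 = ((n1-1)*s1^2 + (n2-1)*s2^2)/(n1+n2-2)
(n1-1)*s1^2 = 24 * 40.23 = 965.52
(n2-1)*s2^2 = 38 * 62.86 = 2388.68
numerator = 965.52 + 2388.68 = 3354.2
n1+n2-2 = 62
sp^2 = 3354.2 / 62 = 54.1

54.1000


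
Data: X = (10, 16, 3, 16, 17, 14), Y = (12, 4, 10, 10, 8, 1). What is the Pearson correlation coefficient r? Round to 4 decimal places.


r = sum((xi-xbar)(yi-ybar)) / sqrt(sum((xi-xbar)^2) * sum((yi-ybar)^2))
n = 6, xbar = 76/6 = 38/3 ≈ 12.666667, ybar = 45/6 = 7.5
Sxy = sum((xi-xbar)(yi-ybar)) = -46
Sxx = sum((xi-xbar)^2) = 430/3 ≈ 143.333333
Syy = sum((yi-ybar)^2) = 87.5
sqrt(Sxx*Syy) ≈ 111.989583
r = Sxy / sqrt(Sxx*Syy) = -46 / 111.989583 ≈ -0.410752

-0.4108


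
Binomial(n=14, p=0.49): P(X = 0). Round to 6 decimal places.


P = C(n,k) * p^k * (1-p)^(n-k)
C(14,0) = 1
p^k = 0.49^0 = 1
(1-p)^(n-k) = 0.51^14 ≈ 0.00008053459
P = 1 * 1 * 0.00008053459 ≈ 0.000081

0.000081


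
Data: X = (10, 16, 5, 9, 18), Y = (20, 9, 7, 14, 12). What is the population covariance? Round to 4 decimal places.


Cov = (1/n)*sum((xi-xbar)(yi-ybar))
n = 5, xbar = 58/5 = 11.6, ybar = 62/5 = 12.4
sum((xi-xbar)(yi-ybar)) = 1.8
Cov = 1.8 / 5 = 0.36

0.3600


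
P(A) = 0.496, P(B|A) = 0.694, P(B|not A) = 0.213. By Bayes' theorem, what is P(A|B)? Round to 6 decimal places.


P(A|B) = P(B|A)*P(A) / P(B), P(B) = P(B|A)*P(A) + P(B|not A)*P(not A)
P(B|A)*P(A) = 0.694 * 0.496 = 0.344224
P(B|not A)*P(not A) = 0.213 * 0.504 = 0.107352
P(B) = 0.344224 + 0.107352 = 0.451576
P(A|B) = 0.344224 / 0.451576 ≈ 0.76227257

0.762273


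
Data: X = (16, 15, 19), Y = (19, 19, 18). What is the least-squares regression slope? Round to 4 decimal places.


b = sum((xi-xbar)(yi-ybar)) / sum((xi-xbar)^2)
n = 3, xbar = 50/3 ≈ 16.666667, ybar = 56/3 ≈ 18.666667
Sxy = sum((xi-xbar)(yi-ybar)) = -7/3 ≈ -2.333333
Sxx = sum((xi-xbar)^2) = 26/3 ≈ 8.666667
b = Sxy / Sxx = -7/26 ≈ -0.269231

-0.2692


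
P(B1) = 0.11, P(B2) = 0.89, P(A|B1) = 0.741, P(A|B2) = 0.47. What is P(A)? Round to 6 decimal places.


P(A) = P(A|B1)*P(B1) + P(A|B2)*P(B2)
P(A|B1)*P(B1) = 0.741 * 0.11 = 0.08151
P(A|B2)*P(B2) = 0.47 * 0.89 = 0.4183
P(A) = 0.08151 + 0.4183 = 0.49981

0.499810


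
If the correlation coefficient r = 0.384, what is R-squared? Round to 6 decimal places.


R^2 = r^2 = (0.384)^2 = 0.147456

0.147456


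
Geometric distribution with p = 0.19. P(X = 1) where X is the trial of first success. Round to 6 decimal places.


P = (1-p)^(k-1) * p
(1-p)^(k-1) = 0.81^0 = 1
P = 1 * 0.19 = 0.19

0.190000


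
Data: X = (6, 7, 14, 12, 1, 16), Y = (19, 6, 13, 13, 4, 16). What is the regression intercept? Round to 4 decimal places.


a = ybar - b*xbar, where b = sum((xi-xbar)(yi-ybar)) / sum((xi-xbar)^2)
n = 6, xbar = 56/6 = 28/3 ≈ 9.333333, ybar = 71/6 ≈ 11.833333
Sxy = sum((xi-xbar)(yi-ybar)) = 274/3 ≈ 91.333333
Sxx = sum((xi-xbar)^2) = 478/3 ≈ 159.333333
b = Sxy / Sxx = 137/239 ≈ 0.573222
a = 11.833333 - 0.573222 * 9.333333 = 3099/478 ≈ 6.483264

6.4833


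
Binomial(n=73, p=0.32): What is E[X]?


E[X] = n*p = 73 * 0.32 = 23.36

23.36


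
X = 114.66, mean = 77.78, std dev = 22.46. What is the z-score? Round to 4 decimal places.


z = (X - mu) / sigma
X - mu = 114.66 - 77.78 = 36.88
z = 36.88 / 22.46 = 1844/1123 ≈ 1.642030

1.6420


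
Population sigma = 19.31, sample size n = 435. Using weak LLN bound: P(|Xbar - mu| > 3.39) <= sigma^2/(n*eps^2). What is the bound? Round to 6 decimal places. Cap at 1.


bound = min(1, sigma^2/(n*eps^2))
sigma^2 = 19.31^2 = 372.8761
n*eps^2 = 435 * 3.39^2 = 435 * 11.4921 = 4999.0635
sigma^2/(n*eps^2) = 372.8761 / 4999.0635 ≈ 0.07458919

0.074589


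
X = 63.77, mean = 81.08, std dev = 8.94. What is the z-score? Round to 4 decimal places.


z = (X - mu) / sigma
X - mu = 63.77 - 81.08 = -17.31
z = -17.31 / 8.94 = -577/298 ≈ -1.936242

-1.9362


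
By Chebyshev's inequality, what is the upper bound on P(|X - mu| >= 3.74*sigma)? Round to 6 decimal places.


P <= 1/k^2
k^2 = 3.74^2 = 13.9876
1/k^2 = 1 / 13.9876 ≈ 0.07149189

0.071492


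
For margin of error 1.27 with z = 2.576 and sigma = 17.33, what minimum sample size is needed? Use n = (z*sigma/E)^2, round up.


z*sigma/E = 2.576 * 17.33 / 1.27 ≈ 35.151244
(z*sigma/E)^2 ≈ 1235.609961
round up: n = 1236

1236


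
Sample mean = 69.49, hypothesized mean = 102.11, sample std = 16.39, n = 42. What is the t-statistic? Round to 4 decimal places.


t = (xbar - mu0) / (s/sqrt(n))
xbar - mu0 = 69.49 - 102.11 = -32.62
sqrt(42) ≈ 6.48074070
s/sqrt(n) = 16.39 / 6.48074070 ≈ 2.52903191
t = -32.62 / 2.52903191 ≈ -12.898216

-12.8982


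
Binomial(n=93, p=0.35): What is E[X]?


E[X] = n*p = 93 * 0.35 = 32.55

32.55


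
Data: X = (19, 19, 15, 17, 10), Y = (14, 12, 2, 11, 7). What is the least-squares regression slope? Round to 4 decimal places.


b = sum((xi-xbar)(yi-ybar)) / sum((xi-xbar)^2)
n = 5, xbar = 80/5 = 16, ybar = 46/5 = 9.2
Sxy = sum((xi-xbar)(yi-ybar)) = 45
Sxx = sum((xi-xbar)^2) = 56
b = Sxy / Sxx = 45/56 ≈ 0.803571

0.8036


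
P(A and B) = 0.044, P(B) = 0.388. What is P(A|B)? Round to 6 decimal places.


P(A|B) = P(A and B) / P(B) = 0.044 / 0.388 = 11/97 ≈ 0.11340206

0.113402


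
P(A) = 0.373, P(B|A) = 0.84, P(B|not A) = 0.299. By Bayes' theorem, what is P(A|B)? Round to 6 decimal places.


P(A|B) = P(B|A)*P(A) / P(B), P(B) = P(B|A)*P(A) + P(B|not A)*P(not A)
P(B|A)*P(A) = 0.84 * 0.373 = 0.31332
P(B|not A)*P(not A) = 0.299 * 0.627 = 0.187473
P(B) = 0.31332 + 0.187473 = 0.500793
P(A|B) = 0.31332 / 0.500793 ≈ 0.62564772

0.625648


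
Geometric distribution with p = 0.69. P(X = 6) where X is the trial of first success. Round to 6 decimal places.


P = (1-p)^(k-1) * p
(1-p)^(k-1) = 0.31^5 ≈ 0.002862915
P = 0.002862915 * 0.69 ≈ 0.001975411

0.001975


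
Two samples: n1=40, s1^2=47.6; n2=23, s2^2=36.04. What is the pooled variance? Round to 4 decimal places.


sp^2 = ((n1-1)*s1^2 + (n2-1)*s2^2)/(n1+n2-2)
(n1-1)*s1^2 = 39 * 47.6 = 1856.4
(n2-1)*s2^2 = 22 * 36.04 = 792.88
numerator = 1856.4 + 792.88 = 2649.28
n1+n2-2 = 61
sp^2 = 2649.28 / 61 = 66232/1525 ≈ 43.430820

43.4308


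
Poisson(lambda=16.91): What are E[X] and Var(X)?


E[X] = Var(X) = lambda = 16.91

16.91, 16.91


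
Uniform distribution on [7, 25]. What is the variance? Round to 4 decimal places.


Var = (b-a)^2 / 12
(b-a)^2 = (25 - 7)^2 = 324
Var = 324/12 = 27

27.0000


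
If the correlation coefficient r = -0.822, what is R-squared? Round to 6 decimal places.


R^2 = r^2 = (-0.822)^2 = 0.675684

0.675684


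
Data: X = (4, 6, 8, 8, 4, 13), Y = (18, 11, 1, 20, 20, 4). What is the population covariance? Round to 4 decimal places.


Cov = (1/n)*sum((xi-xbar)(yi-ybar))
n = 6, xbar = 43/6 ≈ 7.166667, ybar = 74/6 = 37/3 ≈ 12.333333
sum((xi-xbar)(yi-ybar)) = -277/3 ≈ -92.333333
Cov = -92.333333 / 6 = -277/18 ≈ -15.388889

-15.3889


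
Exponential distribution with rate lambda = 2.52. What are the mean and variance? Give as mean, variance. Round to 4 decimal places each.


mean = 1/lam, var = 1/lam^2
mean = 1 / 2.52 = 25/63 ≈ 0.396825
lam^2 = 2.52^2 = 6.3504
var = 1 / 6.3504 = 625/3969 ≈ 0.157470

0.3968, 0.1575


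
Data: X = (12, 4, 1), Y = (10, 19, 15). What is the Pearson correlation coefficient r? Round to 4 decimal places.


r = sum((xi-xbar)(yi-ybar)) / sqrt(sum((xi-xbar)^2) * sum((yi-ybar)^2))
n = 3, xbar = 17/3 ≈ 5.666667, ybar = 44/3 ≈ 14.666667
Sxy = sum((xi-xbar)(yi-ybar)) = -115/3 ≈ -38.333333
Sxx = sum((xi-xbar)^2) = 194/3 ≈ 64.666667
Syy = sum((yi-ybar)^2) = 122/3 ≈ 40.666667
sqrt(Sxx*Syy) ≈ 51.281359
r = Sxy / sqrt(Sxx*Syy) = -38.333333 / 51.281359 ≈ -0.747510

-0.7475


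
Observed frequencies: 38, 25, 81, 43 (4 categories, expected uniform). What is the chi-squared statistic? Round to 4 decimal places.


chi2 = sum((O-E)^2/E), E = total/4
total = 187, E = 187/4 = 46.75
(38 - 46.75)^2 / 46.75 = 76.5625 / 46.75 = 1225/748 ≈ 1.637701
(25 - 46.75)^2 / 46.75 = 473.0625 / 46.75 = 7569/748 ≈ 10.118984
(81 - 46.75)^2 / 46.75 = 1173.0625 / 46.75 = 18769/748 ≈ 25.092246
(43 - 46.75)^2 / 46.75 = 14.0625 / 46.75 = 225/748 ≈ 0.300802
chi2 = 6947/187 ≈ 37.149733

37.1497


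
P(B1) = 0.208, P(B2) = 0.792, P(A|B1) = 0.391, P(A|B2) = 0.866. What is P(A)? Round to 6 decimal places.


P(A) = P(A|B1)*P(B1) + P(A|B2)*P(B2)
P(A|B1)*P(B1) = 0.391 * 0.208 = 0.081328
P(A|B2)*P(B2) = 0.866 * 0.792 = 0.685872
P(A) = 0.081328 + 0.685872 = 0.7672

0.767200


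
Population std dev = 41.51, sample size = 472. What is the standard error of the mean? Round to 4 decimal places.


SE = sigma / sqrt(n)
sqrt(472) ≈ 21.725561
SE = 41.51 / 21.725561 ≈ 1.910653

1.9107


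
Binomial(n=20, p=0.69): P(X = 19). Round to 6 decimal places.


P = C(n,k) * p^k * (1-p)^(n-k)
C(20,19) = 20
p^k = 0.69^19 ≈ 0.0008672269
(1-p)^(n-k) = 0.31^1 = 0.31
P = 20 * 0.0008672269 * 0.31 ≈ 0.005377

0.005377


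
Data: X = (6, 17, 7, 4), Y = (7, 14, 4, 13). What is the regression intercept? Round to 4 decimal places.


a = ybar - b*xbar, where b = sum((xi-xbar)(yi-ybar)) / sum((xi-xbar)^2)
n = 4, xbar = 34/4 = 8.5, ybar = 38/4 = 9.5
Sxy = sum((xi-xbar)(yi-ybar)) = 37
Sxx = sum((xi-xbar)^2) = 101
b = Sxy / Sxx = 37/101 ≈ 0.366337
a = 9.5 - 0.366337 * 8.5 = 645/101 ≈ 6.386139

6.3861


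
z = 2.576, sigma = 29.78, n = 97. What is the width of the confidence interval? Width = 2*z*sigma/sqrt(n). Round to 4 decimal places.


width = 2*z*sigma/sqrt(n)
2*z*sigma = 2 * 2.576 * 29.78 = 153.42656
sqrt(97) ≈ 9.848858
width = 153.42656 / 9.848858 ≈ 15.578107

15.5781


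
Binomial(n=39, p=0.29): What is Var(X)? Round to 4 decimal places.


Var = n*p*(1-p) = 39 * 0.29 * 0.71 = 8.0301

8.0301


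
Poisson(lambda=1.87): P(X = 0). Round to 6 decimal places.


P = e^(-lam) * lam^k / k!
e^(-1.87) ≈ 0.1541237
lam^k = 1.87^0 = 1
k! = 0! = 1
P = 0.1541237 * 1 / 1 ≈ 0.154124

0.154124


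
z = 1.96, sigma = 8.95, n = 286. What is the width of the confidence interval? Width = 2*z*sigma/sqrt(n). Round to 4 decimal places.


width = 2*z*sigma/sqrt(n)
2*z*sigma = 2 * 1.96 * 8.95 = 35.084
sqrt(286) ≈ 16.911535
width = 35.084 / 16.911535 ≈ 2.074560

2.0746


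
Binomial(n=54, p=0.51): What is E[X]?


E[X] = n*p = 54 * 0.51 = 27.54

27.54


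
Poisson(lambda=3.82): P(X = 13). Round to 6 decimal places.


P = e^(-lam) * lam^k / k!
e^(-3.82) ≈ 0.02192780
lam^k = 3.82^13 ≈ 36882785.924075
k! = 13! = 6227020800
P = 0.02192780 * 36882785.924075 / 6227020800 ≈ 0.000130

0.000130


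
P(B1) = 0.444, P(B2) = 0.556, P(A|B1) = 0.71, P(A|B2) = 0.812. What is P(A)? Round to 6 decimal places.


P(A) = P(A|B1)*P(B1) + P(A|B2)*P(B2)
P(A|B1)*P(B1) = 0.71 * 0.444 = 0.31524
P(A|B2)*P(B2) = 0.812 * 0.556 = 0.451472
P(A) = 0.31524 + 0.451472 = 0.766712

0.766712


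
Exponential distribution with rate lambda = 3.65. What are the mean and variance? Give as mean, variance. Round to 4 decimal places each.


mean = 1/lam, var = 1/lam^2
mean = 1 / 3.65 = 20/73 ≈ 0.273973
lam^2 = 3.65^2 = 13.3225
var = 1 / 13.3225 = 400/5329 ≈ 0.075061

0.2740, 0.0751


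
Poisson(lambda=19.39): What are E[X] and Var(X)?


E[X] = Var(X) = lambda = 19.39

19.39, 19.39


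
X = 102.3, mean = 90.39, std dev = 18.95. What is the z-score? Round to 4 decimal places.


z = (X - mu) / sigma
X - mu = 102.3 - 90.39 = 11.91
z = 11.91 / 18.95 = 1191/1895 ≈ 0.628496

0.6285


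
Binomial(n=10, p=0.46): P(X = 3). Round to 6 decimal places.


P = C(n,k) * p^k * (1-p)^(n-k)
C(10,3) = 120
p^k = 0.46^3 = 0.097336
(1-p)^(n-k) = 0.54^7 ≈ 0.01338925
P = 120 * 0.097336 * 0.01338925 ≈ 0.156391

0.156391


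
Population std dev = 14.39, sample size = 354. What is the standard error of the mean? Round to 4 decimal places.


SE = sigma / sqrt(n)
sqrt(354) ≈ 18.814888
SE = 14.39 / 18.814888 ≈ 0.764820

0.7648


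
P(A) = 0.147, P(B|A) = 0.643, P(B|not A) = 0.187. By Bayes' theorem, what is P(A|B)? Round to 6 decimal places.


P(A|B) = P(B|A)*P(A) / P(B), P(B) = P(B|A)*P(A) + P(B|not A)*P(not A)
P(B|A)*P(A) = 0.643 * 0.147 = 0.094521
P(B|not A)*P(not A) = 0.187 * 0.853 = 0.159511
P(B) = 0.094521 + 0.159511 = 0.254032
P(A|B) = 0.094521 / 0.254032 ≈ 0.37208304

0.372083


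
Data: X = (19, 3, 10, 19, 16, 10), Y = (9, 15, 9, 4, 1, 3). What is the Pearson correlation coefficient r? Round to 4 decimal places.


r = sum((xi-xbar)(yi-ybar)) / sqrt(sum((xi-xbar)^2) * sum((yi-ybar)^2))
n = 6, xbar = 77/6 ≈ 12.833333, ybar = 41/6 ≈ 6.833333
Sxy = sum((xi-xbar)(yi-ybar)) = -589/6 ≈ -98.166667
Sxx = sum((xi-xbar)^2) = 1193/6 ≈ 198.833333
Syy = sum((yi-ybar)^2) = 797/6 ≈ 132.833333
sqrt(Sxx*Syy) ≈ 162.516751
r = Sxy / sqrt(Sxx*Syy) = -98.166667 / 162.516751 ≈ -0.604040

-0.6040


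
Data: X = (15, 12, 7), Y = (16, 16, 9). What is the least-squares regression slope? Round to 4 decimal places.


b = sum((xi-xbar)(yi-ybar)) / sum((xi-xbar)^2)
n = 3, xbar = 34/3 ≈ 11.333333, ybar = 41/3 ≈ 13.666667
Sxy = sum((xi-xbar)(yi-ybar)) = 91/3 ≈ 30.333333
Sxx = sum((xi-xbar)^2) = 98/3 ≈ 32.666667
b = Sxy / Sxx = 13/14 ≈ 0.928571

0.9286


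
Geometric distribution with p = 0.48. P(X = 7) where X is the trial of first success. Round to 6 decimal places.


P = (1-p)^(k-1) * p
(1-p)^(k-1) = 0.52^6 ≈ 0.01977061
P = 0.01977061 * 0.48 ≈ 0.009489893

0.009490


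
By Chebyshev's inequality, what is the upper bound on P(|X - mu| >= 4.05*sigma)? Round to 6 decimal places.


P <= 1/k^2
k^2 = 4.05^2 = 16.4025
1/k^2 = 1 / 16.4025 = 400/6561 ≈ 0.06096632

0.060966


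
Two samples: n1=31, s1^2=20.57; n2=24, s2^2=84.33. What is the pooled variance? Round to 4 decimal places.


sp^2 = ((n1-1)*s1^2 + (n2-1)*s2^2)/(n1+n2-2)
(n1-1)*s1^2 = 30 * 20.57 = 617.1
(n2-1)*s2^2 = 23 * 84.33 = 1939.59
numerator = 617.1 + 1939.59 = 2556.69
n1+n2-2 = 53
sp^2 = 2556.69 / 53 = 255669/5300 ≈ 48.239434

48.2394


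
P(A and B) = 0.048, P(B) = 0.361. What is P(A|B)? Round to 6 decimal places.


P(A|B) = P(A and B) / P(B) = 0.048 / 0.361 = 48/361 ≈ 0.13296399

0.132964


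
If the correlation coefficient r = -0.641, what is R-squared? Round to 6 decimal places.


R^2 = r^2 = (-0.641)^2 = 0.410881

0.410881


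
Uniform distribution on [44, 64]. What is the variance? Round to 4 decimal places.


Var = (b-a)^2 / 12
(b-a)^2 = (64 - 44)^2 = 400
Var = 400/12 ≈ 33.333333

33.3333


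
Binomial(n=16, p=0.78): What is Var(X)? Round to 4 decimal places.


Var = n*p*(1-p) = 16 * 0.78 * 0.22 = 2.7456

2.7456


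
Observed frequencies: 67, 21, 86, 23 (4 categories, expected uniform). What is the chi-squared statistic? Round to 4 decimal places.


chi2 = sum((O-E)^2/E), E = total/4
total = 197, E = 197/4 = 49.25
(67 - 49.25)^2 / 49.25 = 315.0625 / 49.25 = 5041/788 ≈ 6.397208
(21 - 49.25)^2 / 49.25 = 798.0625 / 49.25 = 12769/788 ≈ 16.204315
(86 - 49.25)^2 / 49.25 = 1350.5625 / 49.25 = 21609/788 ≈ 27.422589
(23 - 49.25)^2 / 49.25 = 689.0625 / 49.25 = 11025/788 ≈ 13.991117
chi2 = 12611/197 ≈ 64.015228

64.0152


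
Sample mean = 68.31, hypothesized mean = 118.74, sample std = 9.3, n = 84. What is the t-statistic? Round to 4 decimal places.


t = (xbar - mu0) / (s/sqrt(n))
xbar - mu0 = 68.31 - 118.74 = -50.43
sqrt(84) ≈ 9.16515139
s/sqrt(n) = 9.3 / 9.16515139 ≈ 1.01471319
t = -50.43 / 1.01471319 ≈ -49.698773

-49.6988


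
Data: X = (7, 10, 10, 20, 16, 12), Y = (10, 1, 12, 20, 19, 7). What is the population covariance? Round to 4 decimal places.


Cov = (1/n)*sum((xi-xbar)(yi-ybar))
n = 6, xbar = 75/6 = 12.5, ybar = 69/6 = 11.5
sum((xi-xbar)(yi-ybar)) = 125.5
Cov = 125.5 / 6 = 251/12 ≈ 20.916667

20.9167


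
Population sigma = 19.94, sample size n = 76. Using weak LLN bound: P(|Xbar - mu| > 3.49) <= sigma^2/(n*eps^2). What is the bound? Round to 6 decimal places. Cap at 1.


bound = min(1, sigma^2/(n*eps^2))
sigma^2 = 19.94^2 = 397.6036
n*eps^2 = 76 * 3.49^2 = 76 * 12.1801 = 925.6876
sigma^2/(n*eps^2) = 397.6036 / 925.6876 ≈ 0.42952244

0.429522


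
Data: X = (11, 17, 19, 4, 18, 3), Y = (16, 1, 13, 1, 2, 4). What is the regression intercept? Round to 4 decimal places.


a = ybar - b*xbar, where b = sum((xi-xbar)(yi-ybar)) / sum((xi-xbar)^2)
n = 6, xbar = 72/6 = 12, ybar = 37/6 ≈ 6.166667
Sxy = sum((xi-xbar)(yi-ybar)) = 48
Sxx = sum((xi-xbar)^2) = 256
b = Sxy / Sxx = 0.1875
a = 6.166667 - 0.1875 * 12 = 47/12 ≈ 3.916667

3.9167


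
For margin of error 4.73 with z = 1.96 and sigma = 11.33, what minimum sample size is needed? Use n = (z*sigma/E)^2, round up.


z*sigma/E = 1.96 * 11.33 / 4.73 = 5047/1075 ≈ 4.694884
(z*sigma/E)^2 ≈ 22.041933
round up: n = 23

23


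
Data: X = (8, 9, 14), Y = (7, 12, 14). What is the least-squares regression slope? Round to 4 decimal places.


b = sum((xi-xbar)(yi-ybar)) / sum((xi-xbar)^2)
n = 3, xbar = 31/3 ≈ 10.333333, ybar = 33/3 = 11
Sxy = sum((xi-xbar)(yi-ybar)) = 19
Sxx = sum((xi-xbar)^2) = 62/3 ≈ 20.666667
b = Sxy / Sxx = 57/62 ≈ 0.919355

0.9194


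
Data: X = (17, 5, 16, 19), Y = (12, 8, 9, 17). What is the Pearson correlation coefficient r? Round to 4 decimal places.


r = sum((xi-xbar)(yi-ybar)) / sqrt(sum((xi-xbar)^2) * sum((yi-ybar)^2))
n = 4, xbar = 57/4 = 14.25, ybar = 46/4 = 11.5
Sxy = sum((xi-xbar)(yi-ybar)) = 55.5
Sxx = sum((xi-xbar)^2) = 118.75
Syy = sum((yi-ybar)^2) = 49
sqrt(Sxx*Syy) ≈ 76.280732
r = Sxy / sqrt(Sxx*Syy) = 55.5 / 76.280732 ≈ 0.727576

0.7276


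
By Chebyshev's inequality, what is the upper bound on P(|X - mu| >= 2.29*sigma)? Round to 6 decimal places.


P <= 1/k^2
k^2 = 2.29^2 = 5.2441
1/k^2 = 1 / 5.2441 ≈ 0.19069049

0.190690


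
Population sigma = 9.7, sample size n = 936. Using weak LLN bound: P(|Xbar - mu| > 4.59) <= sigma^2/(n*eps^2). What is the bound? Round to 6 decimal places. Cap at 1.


bound = min(1, sigma^2/(n*eps^2))
sigma^2 = 9.7^2 = 94.09
n*eps^2 = 936 * 4.59^2 = 936 * 21.0681 = 19719.7416
sigma^2/(n*eps^2) = 94.09 / 19719.7416 ≈ 0.00477136

0.004771


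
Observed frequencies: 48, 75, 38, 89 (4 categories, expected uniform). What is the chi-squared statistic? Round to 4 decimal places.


chi2 = sum((O-E)^2/E), E = total/4
total = 250, E = 250/4 = 62.5
(48 - 62.5)^2 / 62.5 = 210.25 / 62.5 = 3.364
(75 - 62.5)^2 / 62.5 = 156.25 / 62.5 = 2.5
(38 - 62.5)^2 / 62.5 = 600.25 / 62.5 = 9.604
(89 - 62.5)^2 / 62.5 = 702.25 / 62.5 = 11.236
chi2 = 26.704

26.7040


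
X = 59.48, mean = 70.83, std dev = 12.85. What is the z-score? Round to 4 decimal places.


z = (X - mu) / sigma
X - mu = 59.48 - 70.83 = -11.35
z = -11.35 / 12.85 = -227/257 ≈ -0.883268

-0.8833


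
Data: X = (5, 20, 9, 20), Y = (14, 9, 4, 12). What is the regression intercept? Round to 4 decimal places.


a = ybar - b*xbar, where b = sum((xi-xbar)(yi-ybar)) / sum((xi-xbar)^2)
n = 4, xbar = 54/4 = 13.5, ybar = 39/4 = 9.75
Sxy = sum((xi-xbar)(yi-ybar)) = -0.5
Sxx = sum((xi-xbar)^2) = 177
b = Sxy / Sxx = -1/354 ≈ -0.002825
a = 9.75 - (-0.002825) * 13.5 = 1155/118 ≈ 9.788136

9.7881


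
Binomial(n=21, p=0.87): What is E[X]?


E[X] = n*p = 21 * 0.87 = 18.27

18.27


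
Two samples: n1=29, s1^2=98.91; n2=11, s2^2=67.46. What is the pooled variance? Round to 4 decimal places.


sp^2 = ((n1-1)*s1^2 + (n2-1)*s2^2)/(n1+n2-2)
(n1-1)*s1^2 = 28 * 98.91 = 2769.48
(n2-1)*s2^2 = 10 * 67.46 = 674.6
numerator = 2769.48 + 674.6 = 3444.08
n1+n2-2 = 38
sp^2 = 3444.08 / 38 = 43051/475 ≈ 90.633684

90.6337


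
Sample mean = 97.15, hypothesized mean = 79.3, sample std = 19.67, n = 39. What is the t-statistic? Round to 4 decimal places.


t = (xbar - mu0) / (s/sqrt(n))
xbar - mu0 = 97.15 - 79.3 = 17.85
sqrt(39) ≈ 6.24499800
s/sqrt(n) = 19.67 / 6.24499800 ≈ 3.14972079
t = 17.85 / 3.14972079 ≈ 5.667169

5.6672


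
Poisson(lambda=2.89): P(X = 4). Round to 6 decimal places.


P = e^(-lam) * lam^k / k!
e^(-2.89) ≈ 0.05557621
lam^k = 2.89^4 ≈ 69.757574
k! = 4! = 24
P = 0.05557621 * 69.757574 / 24 ≈ 0.161536

0.161536


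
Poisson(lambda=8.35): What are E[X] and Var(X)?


E[X] = Var(X) = lambda = 8.35

8.35, 8.35


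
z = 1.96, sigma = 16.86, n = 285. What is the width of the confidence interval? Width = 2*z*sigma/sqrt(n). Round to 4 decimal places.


width = 2*z*sigma/sqrt(n)
2*z*sigma = 2 * 1.96 * 16.86 = 66.0912
sqrt(285) ≈ 16.881943
width = 66.0912 / 16.881943 ≈ 3.914905

3.9149


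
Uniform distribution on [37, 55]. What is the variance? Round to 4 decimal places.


Var = (b-a)^2 / 12
(b-a)^2 = (55 - 37)^2 = 324
Var = 324/12 = 27

27.0000


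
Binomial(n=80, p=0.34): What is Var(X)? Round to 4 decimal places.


Var = n*p*(1-p) = 80 * 0.34 * 0.66 = 17.952

17.9520


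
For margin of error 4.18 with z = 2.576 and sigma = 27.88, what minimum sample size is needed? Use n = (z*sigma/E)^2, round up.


z*sigma/E = 2.576 * 27.88 / 4.18 ≈ 17.181550
(z*sigma/E)^2 ≈ 295.205669
round up: n = 296

296


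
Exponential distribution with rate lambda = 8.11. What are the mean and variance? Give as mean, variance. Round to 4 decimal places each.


mean = 1/lam, var = 1/lam^2
mean = 1 / 8.11 = 100/811 ≈ 0.123305
lam^2 = 8.11^2 = 65.7721
var = 1 / 65.7721 ≈ 0.015204

0.1233, 0.0152


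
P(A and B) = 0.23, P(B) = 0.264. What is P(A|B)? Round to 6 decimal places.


P(A|B) = P(A and B) / P(B) = 0.23 / 0.264 = 115/132 ≈ 0.87121212

0.871212
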